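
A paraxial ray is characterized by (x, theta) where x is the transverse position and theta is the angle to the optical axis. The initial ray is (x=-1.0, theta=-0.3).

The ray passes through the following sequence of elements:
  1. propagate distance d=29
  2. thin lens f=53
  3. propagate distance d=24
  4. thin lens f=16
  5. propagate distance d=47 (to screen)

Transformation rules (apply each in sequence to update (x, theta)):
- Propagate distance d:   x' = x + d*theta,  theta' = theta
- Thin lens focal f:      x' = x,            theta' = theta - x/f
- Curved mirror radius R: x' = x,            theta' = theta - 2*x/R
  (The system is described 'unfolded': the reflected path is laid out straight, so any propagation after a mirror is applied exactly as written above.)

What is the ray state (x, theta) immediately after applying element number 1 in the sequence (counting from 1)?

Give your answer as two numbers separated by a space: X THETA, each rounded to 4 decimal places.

Answer: -9.7000 -0.3000

Derivation:
Initial: x=-1.0000 theta=-0.3000
After 1 (propagate distance d=29): x=-9.7000 theta=-0.3000
Rounded to 4 decimal places: x = -9.7000, theta = -0.3000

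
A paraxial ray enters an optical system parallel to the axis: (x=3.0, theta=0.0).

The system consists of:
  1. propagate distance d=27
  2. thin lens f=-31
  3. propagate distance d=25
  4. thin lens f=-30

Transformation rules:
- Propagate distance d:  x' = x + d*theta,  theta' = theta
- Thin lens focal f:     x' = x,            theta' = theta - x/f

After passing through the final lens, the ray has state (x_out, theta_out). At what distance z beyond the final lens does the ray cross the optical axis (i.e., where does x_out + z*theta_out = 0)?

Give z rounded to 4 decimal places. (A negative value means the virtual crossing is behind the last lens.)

Initial: x=3.0000 theta=0.0000
After 1 (propagate distance d=27): x=3.0000 theta=0.0000
After 2 (thin lens f=-31): x=3.0000 theta=3/31 (≈0.0968)
After 3 (propagate distance d=25): x=168/31 (≈5.4194) theta=3/31 (≈0.0968)
After 4 (thin lens f=-30): x=168/31 (≈5.4194) theta=43/155 (≈0.2774)
z_focus = -x_out/theta_out = -(168/31)/(43/155) = -840/43 ≈ -19.5349
Rounded to 4 decimal places: z = -19.5349

Answer: -19.5349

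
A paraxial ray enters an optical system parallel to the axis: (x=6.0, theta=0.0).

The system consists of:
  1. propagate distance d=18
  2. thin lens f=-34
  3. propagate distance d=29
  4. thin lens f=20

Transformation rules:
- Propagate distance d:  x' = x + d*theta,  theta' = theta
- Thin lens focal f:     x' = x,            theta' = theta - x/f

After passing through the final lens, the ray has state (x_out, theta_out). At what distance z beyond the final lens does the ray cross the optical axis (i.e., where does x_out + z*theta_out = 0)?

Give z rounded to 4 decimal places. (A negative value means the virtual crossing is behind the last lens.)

Answer: 29.3023

Derivation:
Initial: x=6.0000 theta=0.0000
After 1 (propagate distance d=18): x=6.0000 theta=0.0000
After 2 (thin lens f=-34): x=6.0000 theta=3/17 (≈0.1765)
After 3 (propagate distance d=29): x=189/17 (≈11.1176) theta=3/17 (≈0.1765)
After 4 (thin lens f=20): x=189/17 (≈11.1176) theta=-129/340 (≈-0.3794)
z_focus = -x_out/theta_out = -(189/17)/(-129/340) = 1260/43 ≈ 29.3023
Rounded to 4 decimal places: z = 29.3023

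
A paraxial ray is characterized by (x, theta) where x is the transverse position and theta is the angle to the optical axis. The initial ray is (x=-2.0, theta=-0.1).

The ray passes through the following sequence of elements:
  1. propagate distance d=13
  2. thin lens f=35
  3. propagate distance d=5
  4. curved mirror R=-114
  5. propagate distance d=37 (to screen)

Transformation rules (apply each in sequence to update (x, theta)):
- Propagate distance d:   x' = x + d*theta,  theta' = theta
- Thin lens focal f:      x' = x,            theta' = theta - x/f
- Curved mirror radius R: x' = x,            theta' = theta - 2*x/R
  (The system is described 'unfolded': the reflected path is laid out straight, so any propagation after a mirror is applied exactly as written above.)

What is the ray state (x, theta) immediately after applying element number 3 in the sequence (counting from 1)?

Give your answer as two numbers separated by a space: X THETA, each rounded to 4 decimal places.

Answer: -3.3286 -0.0057

Derivation:
Initial: x=-2.0000 theta=-0.1000
After 1 (propagate distance d=13): x=-3.3000 theta=-0.1000
After 2 (thin lens f=35): x=-3.3000 theta=-1/175 (≈-0.0057)
After 3 (propagate distance d=5): x=-233/70 (≈-3.3286) theta=-1/175 (≈-0.0057)
Rounded to 4 decimal places: x = -3.3286, theta = -0.0057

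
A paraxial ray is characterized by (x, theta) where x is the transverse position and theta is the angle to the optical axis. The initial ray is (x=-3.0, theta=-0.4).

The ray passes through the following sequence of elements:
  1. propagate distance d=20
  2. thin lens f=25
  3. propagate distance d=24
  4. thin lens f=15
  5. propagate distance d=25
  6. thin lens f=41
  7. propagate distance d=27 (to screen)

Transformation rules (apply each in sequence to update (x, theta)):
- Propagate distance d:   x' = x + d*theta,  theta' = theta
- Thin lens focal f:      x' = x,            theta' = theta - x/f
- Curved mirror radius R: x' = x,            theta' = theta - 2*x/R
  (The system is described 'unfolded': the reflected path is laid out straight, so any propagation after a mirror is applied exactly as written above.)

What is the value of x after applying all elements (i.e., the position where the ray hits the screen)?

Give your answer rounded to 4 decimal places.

Initial: x=-3.0000 theta=-0.4000
After 1 (propagate distance d=20): x=-11.0000 theta=-0.4000
After 2 (thin lens f=25): x=-11.0000 theta=0.0400
After 3 (propagate distance d=24): x=-10.0400 theta=0.0400
After 4 (thin lens f=15): x=-10.0400 theta=266/375 (≈0.7093)
After 5 (propagate distance d=25): x=577/75 (≈7.6933) theta=266/375 (≈0.7093)
After 6 (thin lens f=41): x=577/75 (≈7.6933) theta=8021/15375 (≈0.5217)
After 7 (propagate distance d=27 (to screen)): x=334852/15375 (≈21.7790) theta=8021/15375 (≈0.5217)
Rounded to 4 decimal places: x = 21.7790

Answer: 21.7790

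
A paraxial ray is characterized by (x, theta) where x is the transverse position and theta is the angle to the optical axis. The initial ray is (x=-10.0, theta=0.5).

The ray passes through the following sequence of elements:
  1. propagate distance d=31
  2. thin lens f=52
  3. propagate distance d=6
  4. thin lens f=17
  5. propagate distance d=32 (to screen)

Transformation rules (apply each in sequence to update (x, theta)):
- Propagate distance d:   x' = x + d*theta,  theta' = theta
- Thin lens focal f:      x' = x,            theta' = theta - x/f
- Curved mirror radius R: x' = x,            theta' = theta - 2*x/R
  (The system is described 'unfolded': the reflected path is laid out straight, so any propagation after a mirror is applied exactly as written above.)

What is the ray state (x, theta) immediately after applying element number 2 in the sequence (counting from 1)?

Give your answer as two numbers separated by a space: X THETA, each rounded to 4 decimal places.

Initial: x=-10.0000 theta=0.5000
After 1 (propagate distance d=31): x=5.5000 theta=0.5000
After 2 (thin lens f=52): x=5.5000 theta=41/104 (≈0.3942)
Rounded to 4 decimal places: x = 5.5000, theta = 0.3942

Answer: 5.5000 0.3942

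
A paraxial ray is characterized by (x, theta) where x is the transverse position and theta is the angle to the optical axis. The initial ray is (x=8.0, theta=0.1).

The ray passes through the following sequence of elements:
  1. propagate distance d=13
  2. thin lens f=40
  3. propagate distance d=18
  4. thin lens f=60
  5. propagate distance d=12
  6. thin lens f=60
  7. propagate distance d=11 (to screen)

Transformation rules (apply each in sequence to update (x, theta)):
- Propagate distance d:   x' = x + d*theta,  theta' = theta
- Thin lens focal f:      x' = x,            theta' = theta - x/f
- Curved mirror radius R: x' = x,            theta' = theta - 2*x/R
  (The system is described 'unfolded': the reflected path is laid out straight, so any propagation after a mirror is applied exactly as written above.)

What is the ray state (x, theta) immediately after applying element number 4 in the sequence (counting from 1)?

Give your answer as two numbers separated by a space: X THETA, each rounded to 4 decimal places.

Answer: 6.9150 -0.2478

Derivation:
Initial: x=8.0000 theta=0.1000
After 1 (propagate distance d=13): x=9.3000 theta=0.1000
After 2 (thin lens f=40): x=9.3000 theta=-0.1325
After 3 (propagate distance d=18): x=6.9150 theta=-0.1325
After 4 (thin lens f=60): x=6.9150 theta=-991/4000 (≈-0.2478)
Rounded to 4 decimal places: x = 6.9150, theta = -0.2478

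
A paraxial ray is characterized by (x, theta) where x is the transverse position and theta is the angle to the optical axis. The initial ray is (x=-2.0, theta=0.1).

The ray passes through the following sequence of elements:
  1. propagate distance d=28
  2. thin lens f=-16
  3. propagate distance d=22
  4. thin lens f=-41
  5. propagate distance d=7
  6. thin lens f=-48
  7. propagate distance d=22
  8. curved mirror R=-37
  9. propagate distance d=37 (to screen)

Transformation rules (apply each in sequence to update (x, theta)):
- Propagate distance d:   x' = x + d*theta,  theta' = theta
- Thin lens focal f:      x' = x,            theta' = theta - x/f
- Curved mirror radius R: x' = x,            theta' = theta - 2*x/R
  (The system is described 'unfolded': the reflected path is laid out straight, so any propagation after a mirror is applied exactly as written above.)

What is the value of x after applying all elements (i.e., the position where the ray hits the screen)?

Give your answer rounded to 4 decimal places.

Initial: x=-2.0000 theta=0.1000
After 1 (propagate distance d=28): x=0.8000 theta=0.1000
After 2 (thin lens f=-16): x=0.8000 theta=0.1500
After 3 (propagate distance d=22): x=4.1000 theta=0.1500
After 4 (thin lens f=-41): x=4.1000 theta=0.2500
After 5 (propagate distance d=7): x=5.8500 theta=0.2500
After 6 (thin lens f=-48): x=5.8500 theta=119/320 (≈0.3719)
After 7 (propagate distance d=22): x=449/32 (≈14.0313) theta=119/320 (≈0.3719)
After 8 (curved mirror R=-37): x=449/32 (≈14.0313) theta=13383/11840 (≈1.1303)
After 9 (propagate distance d=37 (to screen)): x=17873/320 (≈55.8531) theta=13383/11840 (≈1.1303)
Rounded to 4 decimal places: x = 55.8531

Answer: 55.8531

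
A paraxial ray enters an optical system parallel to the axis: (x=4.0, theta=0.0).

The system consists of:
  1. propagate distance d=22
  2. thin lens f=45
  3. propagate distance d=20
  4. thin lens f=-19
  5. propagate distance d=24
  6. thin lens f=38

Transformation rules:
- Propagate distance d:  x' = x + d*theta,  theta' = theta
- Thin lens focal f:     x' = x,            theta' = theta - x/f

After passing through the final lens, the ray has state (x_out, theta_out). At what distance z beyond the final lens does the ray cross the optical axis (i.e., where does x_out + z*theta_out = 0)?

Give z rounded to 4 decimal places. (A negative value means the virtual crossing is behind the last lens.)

Answer: 60.1586

Derivation:
Initial: x=4.0000 theta=0.0000
After 1 (propagate distance d=22): x=4.0000 theta=0.0000
After 2 (thin lens f=45): x=4.0000 theta=-4/45 (≈-0.0889)
After 3 (propagate distance d=20): x=20/9 (≈2.2222) theta=-4/45 (≈-0.0889)
After 4 (thin lens f=-19): x=20/9 (≈2.2222) theta=8/285 (≈0.0281)
After 5 (propagate distance d=24): x=2476/855 (≈2.8959) theta=8/285 (≈0.0281)
After 6 (thin lens f=38): x=2476/855 (≈2.8959) theta=-782/16245 (≈-0.0481)
z_focus = -x_out/theta_out = -(2476/855)/(-782/16245) = 23522/391 ≈ 60.1586
Rounded to 4 decimal places: z = 60.1586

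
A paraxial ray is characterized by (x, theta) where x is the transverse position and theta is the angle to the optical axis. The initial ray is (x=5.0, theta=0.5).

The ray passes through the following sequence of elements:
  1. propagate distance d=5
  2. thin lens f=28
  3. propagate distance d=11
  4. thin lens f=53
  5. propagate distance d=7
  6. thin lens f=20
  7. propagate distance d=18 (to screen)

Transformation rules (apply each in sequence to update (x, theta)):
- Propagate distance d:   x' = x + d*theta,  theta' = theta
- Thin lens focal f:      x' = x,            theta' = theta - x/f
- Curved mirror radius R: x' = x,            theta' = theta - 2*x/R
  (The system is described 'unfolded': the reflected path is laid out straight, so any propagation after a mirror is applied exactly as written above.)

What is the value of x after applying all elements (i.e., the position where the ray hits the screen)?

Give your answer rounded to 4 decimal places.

Initial: x=5.0000 theta=0.5000
After 1 (propagate distance d=5): x=7.5000 theta=0.5000
After 2 (thin lens f=28): x=7.5000 theta=13/56 (≈0.2321)
After 3 (propagate distance d=11): x=563/56 (≈10.0536) theta=13/56 (≈0.2321)
After 4 (thin lens f=53): x=563/56 (≈10.0536) theta=9/212 (≈0.0425)
After 5 (propagate distance d=7): x=30721/2968 (≈10.3507) theta=9/212 (≈0.0425)
After 6 (thin lens f=20): x=30721/2968 (≈10.3507) theta=-28201/59360 (≈-0.4751)
After 7 (propagate distance d=18 (to screen)): x=53401/29680 (≈1.7992) theta=-28201/59360 (≈-0.4751)
Rounded to 4 decimal places: x = 1.7992

Answer: 1.7992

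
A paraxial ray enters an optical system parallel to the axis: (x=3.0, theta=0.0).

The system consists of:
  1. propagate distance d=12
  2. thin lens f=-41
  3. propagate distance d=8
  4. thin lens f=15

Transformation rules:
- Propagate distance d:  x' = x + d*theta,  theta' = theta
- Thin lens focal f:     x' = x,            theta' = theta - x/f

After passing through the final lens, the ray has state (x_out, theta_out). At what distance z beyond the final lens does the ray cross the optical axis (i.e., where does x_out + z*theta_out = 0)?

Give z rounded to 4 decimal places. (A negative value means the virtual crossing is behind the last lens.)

Initial: x=3.0000 theta=0.0000
After 1 (propagate distance d=12): x=3.0000 theta=0.0000
After 2 (thin lens f=-41): x=3.0000 theta=3/41 (≈0.0732)
After 3 (propagate distance d=8): x=147/41 (≈3.5854) theta=3/41 (≈0.0732)
After 4 (thin lens f=15): x=147/41 (≈3.5854) theta=-34/205 (≈-0.1659)
z_focus = -x_out/theta_out = -(147/41)/(-34/205) = 735/34 ≈ 21.6176
Rounded to 4 decimal places: z = 21.6176

Answer: 21.6176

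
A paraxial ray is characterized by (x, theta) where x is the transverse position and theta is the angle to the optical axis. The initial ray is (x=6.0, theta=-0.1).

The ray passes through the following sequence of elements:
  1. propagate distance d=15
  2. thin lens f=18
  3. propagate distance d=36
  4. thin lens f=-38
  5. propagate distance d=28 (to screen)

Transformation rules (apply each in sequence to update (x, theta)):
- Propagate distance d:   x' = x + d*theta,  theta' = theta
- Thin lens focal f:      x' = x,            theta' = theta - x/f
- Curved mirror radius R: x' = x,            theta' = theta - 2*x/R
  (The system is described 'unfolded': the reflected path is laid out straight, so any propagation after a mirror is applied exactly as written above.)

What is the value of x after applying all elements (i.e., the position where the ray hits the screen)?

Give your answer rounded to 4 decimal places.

Answer: -23.8684

Derivation:
Initial: x=6.0000 theta=-0.1000
After 1 (propagate distance d=15): x=4.5000 theta=-0.1000
After 2 (thin lens f=18): x=4.5000 theta=-0.3500
After 3 (propagate distance d=36): x=-8.1000 theta=-0.3500
After 4 (thin lens f=-38): x=-8.1000 theta=-107/190 (≈-0.5632)
After 5 (propagate distance d=28 (to screen)): x=-907/38 (≈-23.8684) theta=-107/190 (≈-0.5632)
Rounded to 4 decimal places: x = -23.8684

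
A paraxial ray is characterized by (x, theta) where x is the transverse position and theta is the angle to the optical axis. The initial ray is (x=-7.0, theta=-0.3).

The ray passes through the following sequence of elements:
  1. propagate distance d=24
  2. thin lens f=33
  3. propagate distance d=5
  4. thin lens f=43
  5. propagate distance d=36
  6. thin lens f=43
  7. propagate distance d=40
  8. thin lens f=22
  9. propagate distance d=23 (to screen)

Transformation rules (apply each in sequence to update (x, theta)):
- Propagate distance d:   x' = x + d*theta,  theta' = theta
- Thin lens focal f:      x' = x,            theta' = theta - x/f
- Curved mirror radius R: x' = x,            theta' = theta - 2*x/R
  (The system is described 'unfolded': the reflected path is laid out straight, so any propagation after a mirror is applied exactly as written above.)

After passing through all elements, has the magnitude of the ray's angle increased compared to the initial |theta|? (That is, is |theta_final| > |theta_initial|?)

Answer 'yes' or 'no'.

Answer: yes

Derivation:
Initial: x=-7.0000 theta=-0.3000
After 1 (propagate distance d=24): x=-14.2000 theta=-0.3000
After 2 (thin lens f=33): x=-14.2000 theta=43/330 (≈0.1303)
After 3 (propagate distance d=5): x=-4471/330 (≈-13.5485) theta=43/330 (≈0.1303)
After 4 (thin lens f=43): x=-4471/330 (≈-13.5485) theta=632/1419 (≈0.4454)
After 5 (propagate distance d=36): x=35267/14190 (≈2.4853) theta=632/1419 (≈0.4454)
After 6 (thin lens f=43): x=35267/14190 (≈2.4853) theta=78831/203390 (≈0.3876)
After 7 (propagate distance d=40): x=10976201/610170 (≈17.9888) theta=78831/203390 (≈0.3876)
After 8 (thin lens f=22): x=10976201/610170 (≈17.9888) theta=-1154671/2684748 (≈-0.4301)
After 9 (propagate distance d=23 (to screen)): x=108689257/13423740 (≈8.0968) theta=-1154671/2684748 (≈-0.4301)
|theta_initial|=0.3000 |theta_final|=1154671/2684748 (≈0.4301) -> increased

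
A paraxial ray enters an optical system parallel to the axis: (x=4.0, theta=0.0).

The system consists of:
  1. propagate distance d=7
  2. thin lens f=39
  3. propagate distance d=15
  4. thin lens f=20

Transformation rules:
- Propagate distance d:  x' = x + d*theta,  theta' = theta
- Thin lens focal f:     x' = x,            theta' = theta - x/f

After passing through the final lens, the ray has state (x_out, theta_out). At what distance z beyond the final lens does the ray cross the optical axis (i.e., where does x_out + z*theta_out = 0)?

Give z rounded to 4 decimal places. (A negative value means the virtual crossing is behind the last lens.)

Answer: 10.9091

Derivation:
Initial: x=4.0000 theta=0.0000
After 1 (propagate distance d=7): x=4.0000 theta=0.0000
After 2 (thin lens f=39): x=4.0000 theta=-4/39 (≈-0.1026)
After 3 (propagate distance d=15): x=32/13 (≈2.4615) theta=-4/39 (≈-0.1026)
After 4 (thin lens f=20): x=32/13 (≈2.4615) theta=-44/195 (≈-0.2256)
z_focus = -x_out/theta_out = -(32/13)/(-44/195) = 120/11 ≈ 10.9091
Rounded to 4 decimal places: z = 10.9091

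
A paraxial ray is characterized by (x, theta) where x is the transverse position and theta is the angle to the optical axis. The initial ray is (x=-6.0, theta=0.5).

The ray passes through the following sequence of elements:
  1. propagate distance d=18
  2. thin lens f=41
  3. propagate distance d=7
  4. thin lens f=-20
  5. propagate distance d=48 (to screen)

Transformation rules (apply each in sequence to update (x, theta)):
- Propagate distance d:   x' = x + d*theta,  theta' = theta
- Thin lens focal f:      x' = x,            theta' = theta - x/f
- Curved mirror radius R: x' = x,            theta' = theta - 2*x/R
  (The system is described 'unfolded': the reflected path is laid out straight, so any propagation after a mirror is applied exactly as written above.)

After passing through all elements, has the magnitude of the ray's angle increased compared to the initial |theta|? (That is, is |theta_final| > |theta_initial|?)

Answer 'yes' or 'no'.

Initial: x=-6.0000 theta=0.5000
After 1 (propagate distance d=18): x=3.0000 theta=0.5000
After 2 (thin lens f=41): x=3.0000 theta=35/82 (≈0.4268)
After 3 (propagate distance d=7): x=491/82 (≈5.9878) theta=35/82 (≈0.4268)
After 4 (thin lens f=-20): x=491/82 (≈5.9878) theta=1191/1640 (≈0.7262)
After 5 (propagate distance d=48 (to screen)): x=16747/410 (≈40.8463) theta=1191/1640 (≈0.7262)
|theta_initial|=0.5000 |theta_final|=1191/1640 (≈0.7262) -> increased

Answer: yes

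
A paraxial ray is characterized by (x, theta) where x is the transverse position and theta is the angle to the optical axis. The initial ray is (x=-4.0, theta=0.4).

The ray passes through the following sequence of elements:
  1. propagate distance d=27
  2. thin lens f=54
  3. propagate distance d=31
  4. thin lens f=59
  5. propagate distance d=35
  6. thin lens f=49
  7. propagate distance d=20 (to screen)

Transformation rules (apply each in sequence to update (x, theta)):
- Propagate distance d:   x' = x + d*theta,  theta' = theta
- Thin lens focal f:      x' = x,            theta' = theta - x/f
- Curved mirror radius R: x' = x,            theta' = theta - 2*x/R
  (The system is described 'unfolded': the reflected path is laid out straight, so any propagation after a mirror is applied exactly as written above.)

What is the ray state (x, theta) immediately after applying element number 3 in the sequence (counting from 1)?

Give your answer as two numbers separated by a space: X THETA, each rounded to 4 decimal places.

Initial: x=-4.0000 theta=0.4000
After 1 (propagate distance d=27): x=6.8000 theta=0.4000
After 2 (thin lens f=54): x=6.8000 theta=37/135 (≈0.2741)
After 3 (propagate distance d=31): x=413/27 (≈15.2963) theta=37/135 (≈0.2741)
Rounded to 4 decimal places: x = 15.2963, theta = 0.2741

Answer: 15.2963 0.2741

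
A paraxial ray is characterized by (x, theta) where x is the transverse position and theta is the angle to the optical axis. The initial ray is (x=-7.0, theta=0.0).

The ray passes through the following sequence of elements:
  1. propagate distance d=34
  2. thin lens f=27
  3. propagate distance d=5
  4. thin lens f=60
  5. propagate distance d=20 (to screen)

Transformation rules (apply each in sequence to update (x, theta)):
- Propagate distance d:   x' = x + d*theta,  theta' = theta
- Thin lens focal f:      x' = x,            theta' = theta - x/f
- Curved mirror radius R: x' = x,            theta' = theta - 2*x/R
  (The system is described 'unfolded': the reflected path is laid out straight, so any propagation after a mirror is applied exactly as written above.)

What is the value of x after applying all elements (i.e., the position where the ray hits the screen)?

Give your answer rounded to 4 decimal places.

Answer: 1.3827

Derivation:
Initial: x=-7.0000 theta=0.0000
After 1 (propagate distance d=34): x=-7.0000 theta=0.0000
After 2 (thin lens f=27): x=-7.0000 theta=7/27 (≈0.2593)
After 3 (propagate distance d=5): x=-154/27 (≈-5.7037) theta=7/27 (≈0.2593)
After 4 (thin lens f=60): x=-154/27 (≈-5.7037) theta=287/810 (≈0.3543)
After 5 (propagate distance d=20 (to screen)): x=112/81 (≈1.3827) theta=287/810 (≈0.3543)
Rounded to 4 decimal places: x = 1.3827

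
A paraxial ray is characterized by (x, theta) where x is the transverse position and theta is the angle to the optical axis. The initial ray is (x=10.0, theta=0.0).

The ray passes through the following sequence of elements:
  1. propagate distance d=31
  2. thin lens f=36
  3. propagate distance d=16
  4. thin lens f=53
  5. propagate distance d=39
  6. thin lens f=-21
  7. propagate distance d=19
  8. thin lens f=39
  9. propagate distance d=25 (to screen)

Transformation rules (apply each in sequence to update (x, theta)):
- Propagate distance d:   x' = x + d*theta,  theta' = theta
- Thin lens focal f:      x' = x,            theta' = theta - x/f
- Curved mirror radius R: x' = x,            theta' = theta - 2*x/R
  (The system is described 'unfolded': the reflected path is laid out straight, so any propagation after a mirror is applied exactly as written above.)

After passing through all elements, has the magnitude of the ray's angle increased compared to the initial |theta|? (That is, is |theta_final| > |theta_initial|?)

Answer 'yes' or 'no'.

Initial: x=10.0000 theta=0.0000
After 1 (propagate distance d=31): x=10.0000 theta=0.0000
After 2 (thin lens f=36): x=10.0000 theta=-5/18 (≈-0.2778)
After 3 (propagate distance d=16): x=50/9 (≈5.5556) theta=-5/18 (≈-0.2778)
After 4 (thin lens f=53): x=50/9 (≈5.5556) theta=-365/954 (≈-0.3826)
After 5 (propagate distance d=39): x=-8935/954 (≈-9.3658) theta=-365/954 (≈-0.3826)
After 6 (thin lens f=-21): x=-8935/954 (≈-9.3658) theta=-8300/10017 (≈-0.8286)
After 7 (propagate distance d=19): x=-503035/20034 (≈-25.1091) theta=-8300/10017 (≈-0.8286)
After 8 (thin lens f=39): x=-503035/20034 (≈-25.1091) theta=-11105/60102 (≈-0.1848)
After 9 (propagate distance d=25 (to screen)): x=-893365/30051 (≈-29.7283) theta=-11105/60102 (≈-0.1848)
|theta_initial|=0.0000 |theta_final|=11105/60102 (≈0.1848) -> increased

Answer: yes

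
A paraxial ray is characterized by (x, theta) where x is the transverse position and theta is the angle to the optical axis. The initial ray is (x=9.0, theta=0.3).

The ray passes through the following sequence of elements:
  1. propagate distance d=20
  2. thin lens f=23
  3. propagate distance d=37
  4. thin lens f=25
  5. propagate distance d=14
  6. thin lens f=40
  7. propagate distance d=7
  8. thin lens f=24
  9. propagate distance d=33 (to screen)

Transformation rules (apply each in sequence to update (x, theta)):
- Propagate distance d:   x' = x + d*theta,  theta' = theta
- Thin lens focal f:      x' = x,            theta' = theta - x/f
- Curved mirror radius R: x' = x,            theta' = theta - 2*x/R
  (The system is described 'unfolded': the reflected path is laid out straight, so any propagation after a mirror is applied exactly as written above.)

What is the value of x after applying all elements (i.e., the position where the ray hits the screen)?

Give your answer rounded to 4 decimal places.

Initial: x=9.0000 theta=0.3000
After 1 (propagate distance d=20): x=15.0000 theta=0.3000
After 2 (thin lens f=23): x=15.0000 theta=-81/230 (≈-0.3522)
After 3 (propagate distance d=37): x=453/230 (≈1.9696) theta=-81/230 (≈-0.3522)
After 4 (thin lens f=25): x=453/230 (≈1.9696) theta=-1239/2875 (≈-0.4310)
After 5 (propagate distance d=14): x=-23367/5750 (≈-4.0638) theta=-1239/2875 (≈-0.4310)
After 6 (thin lens f=40): x=-23367/5750 (≈-4.0638) theta=-75753/230000 (≈-0.3294)
After 7 (propagate distance d=7): x=-1464951/230000 (≈-6.3694) theta=-75753/230000 (≈-0.3294)
After 8 (thin lens f=24): x=-1464951/230000 (≈-6.3694) theta=-117707/1840000 (≈-0.0640)
After 9 (propagate distance d=33 (to screen)): x=-15603939/1840000 (≈-8.4804) theta=-117707/1840000 (≈-0.0640)
Rounded to 4 decimal places: x = -8.4804

Answer: -8.4804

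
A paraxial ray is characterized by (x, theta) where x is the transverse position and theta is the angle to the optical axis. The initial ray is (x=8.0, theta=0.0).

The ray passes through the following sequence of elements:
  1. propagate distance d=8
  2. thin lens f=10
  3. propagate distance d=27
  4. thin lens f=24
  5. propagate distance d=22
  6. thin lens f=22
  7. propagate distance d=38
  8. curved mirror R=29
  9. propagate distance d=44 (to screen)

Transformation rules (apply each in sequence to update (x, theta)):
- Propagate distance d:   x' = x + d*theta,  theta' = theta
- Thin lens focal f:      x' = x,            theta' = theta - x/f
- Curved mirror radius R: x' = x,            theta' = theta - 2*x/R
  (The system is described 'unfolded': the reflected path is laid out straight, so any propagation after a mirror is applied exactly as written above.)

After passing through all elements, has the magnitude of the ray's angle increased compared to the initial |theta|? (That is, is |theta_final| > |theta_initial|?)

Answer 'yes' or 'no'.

Initial: x=8.0000 theta=0.0000
After 1 (propagate distance d=8): x=8.0000 theta=0.0000
After 2 (thin lens f=10): x=8.0000 theta=-0.8000
After 3 (propagate distance d=27): x=-13.6000 theta=-0.8000
After 4 (thin lens f=24): x=-13.6000 theta=-7/30 (≈-0.2333)
After 5 (propagate distance d=22): x=-281/15 (≈-18.7333) theta=-7/30 (≈-0.2333)
After 6 (thin lens f=22): x=-281/15 (≈-18.7333) theta=34/55 (≈0.6182)
After 7 (propagate distance d=38): x=157/33 (≈4.7576) theta=34/55 (≈0.6182)
After 8 (curved mirror R=29): x=157/33 (≈4.7576) theta=1388/4785 (≈0.2901)
After 9 (propagate distance d=44 (to screen)): x=83837/4785 (≈17.5208) theta=1388/4785 (≈0.2901)
|theta_initial|=0.0000 |theta_final|=1388/4785 (≈0.2901) -> increased

Answer: yes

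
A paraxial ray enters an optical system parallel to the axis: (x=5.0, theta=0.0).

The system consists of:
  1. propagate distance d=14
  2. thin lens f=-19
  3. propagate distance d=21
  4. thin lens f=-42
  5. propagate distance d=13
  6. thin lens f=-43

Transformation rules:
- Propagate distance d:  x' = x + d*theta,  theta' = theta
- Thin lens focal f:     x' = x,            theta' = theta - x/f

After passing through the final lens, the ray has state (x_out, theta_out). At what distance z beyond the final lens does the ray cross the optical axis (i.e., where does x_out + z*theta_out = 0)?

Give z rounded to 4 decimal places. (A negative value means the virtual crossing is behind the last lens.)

Initial: x=5.0000 theta=0.0000
After 1 (propagate distance d=14): x=5.0000 theta=0.0000
After 2 (thin lens f=-19): x=5.0000 theta=5/19 (≈0.2632)
After 3 (propagate distance d=21): x=200/19 (≈10.5263) theta=5/19 (≈0.2632)
After 4 (thin lens f=-42): x=200/19 (≈10.5263) theta=205/399 (≈0.5138)
After 5 (propagate distance d=13): x=6865/399 (≈17.2055) theta=205/399 (≈0.5138)
After 6 (thin lens f=-43): x=6865/399 (≈17.2055) theta=2240/2451 (≈0.9139)
z_focus = -x_out/theta_out = -(6865/399)/(2240/2451) = -59039/3136 ≈ -18.8262
Rounded to 4 decimal places: z = -18.8262

Answer: -18.8262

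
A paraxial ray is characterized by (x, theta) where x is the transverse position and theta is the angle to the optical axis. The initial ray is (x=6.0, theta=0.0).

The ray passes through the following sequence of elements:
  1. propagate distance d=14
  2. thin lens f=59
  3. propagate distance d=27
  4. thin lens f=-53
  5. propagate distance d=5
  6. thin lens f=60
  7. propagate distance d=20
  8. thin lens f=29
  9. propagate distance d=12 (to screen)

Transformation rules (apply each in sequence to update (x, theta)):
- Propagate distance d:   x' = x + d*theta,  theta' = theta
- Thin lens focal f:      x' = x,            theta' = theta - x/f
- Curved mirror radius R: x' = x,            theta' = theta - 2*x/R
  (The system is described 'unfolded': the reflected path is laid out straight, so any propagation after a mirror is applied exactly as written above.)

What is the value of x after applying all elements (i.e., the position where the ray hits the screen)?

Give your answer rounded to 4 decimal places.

Initial: x=6.0000 theta=0.0000
After 1 (propagate distance d=14): x=6.0000 theta=0.0000
After 2 (thin lens f=59): x=6.0000 theta=-6/59 (≈-0.1017)
After 3 (propagate distance d=27): x=192/59 (≈3.2542) theta=-6/59 (≈-0.1017)
After 4 (thin lens f=-53): x=192/59 (≈3.2542) theta=-126/3127 (≈-0.0403)
After 5 (propagate distance d=5): x=9546/3127 (≈3.0528) theta=-126/3127 (≈-0.0403)
After 6 (thin lens f=60): x=9546/3127 (≈3.0528) theta=-2851/31270 (≈-0.0912)
After 7 (propagate distance d=20): x=3844/3127 (≈1.2293) theta=-2851/31270 (≈-0.0912)
After 8 (thin lens f=29): x=3844/3127 (≈1.2293) theta=-121119/906830 (≈-0.1336)
After 9 (propagate distance d=12 (to screen)): x=-169334/453415 (≈-0.3735) theta=-121119/906830 (≈-0.1336)
Rounded to 4 decimal places: x = -0.3735

Answer: -0.3735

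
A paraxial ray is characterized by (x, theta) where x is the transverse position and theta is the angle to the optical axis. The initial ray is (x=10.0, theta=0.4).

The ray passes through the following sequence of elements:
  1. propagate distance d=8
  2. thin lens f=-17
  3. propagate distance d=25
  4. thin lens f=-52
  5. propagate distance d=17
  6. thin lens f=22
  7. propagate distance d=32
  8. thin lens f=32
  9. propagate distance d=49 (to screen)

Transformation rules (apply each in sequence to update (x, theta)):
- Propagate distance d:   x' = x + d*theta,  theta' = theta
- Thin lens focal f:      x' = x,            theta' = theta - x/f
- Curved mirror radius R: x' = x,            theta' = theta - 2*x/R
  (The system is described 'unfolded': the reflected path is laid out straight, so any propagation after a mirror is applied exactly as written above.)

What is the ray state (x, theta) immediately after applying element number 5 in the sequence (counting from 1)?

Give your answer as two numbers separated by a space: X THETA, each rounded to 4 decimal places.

Initial: x=10.0000 theta=0.4000
After 1 (propagate distance d=8): x=13.2000 theta=0.4000
After 2 (thin lens f=-17): x=13.2000 theta=20/17 (≈1.1765)
After 3 (propagate distance d=25): x=3622/85 (≈42.6118) theta=20/17 (≈1.1765)
After 4 (thin lens f=-52): x=3622/85 (≈42.6118) theta=4411/2210 (≈1.9959)
After 5 (propagate distance d=17): x=169159/2210 (≈76.5425) theta=4411/2210 (≈1.9959)
Rounded to 4 decimal places: x = 76.5425, theta = 1.9959

Answer: 76.5425 1.9959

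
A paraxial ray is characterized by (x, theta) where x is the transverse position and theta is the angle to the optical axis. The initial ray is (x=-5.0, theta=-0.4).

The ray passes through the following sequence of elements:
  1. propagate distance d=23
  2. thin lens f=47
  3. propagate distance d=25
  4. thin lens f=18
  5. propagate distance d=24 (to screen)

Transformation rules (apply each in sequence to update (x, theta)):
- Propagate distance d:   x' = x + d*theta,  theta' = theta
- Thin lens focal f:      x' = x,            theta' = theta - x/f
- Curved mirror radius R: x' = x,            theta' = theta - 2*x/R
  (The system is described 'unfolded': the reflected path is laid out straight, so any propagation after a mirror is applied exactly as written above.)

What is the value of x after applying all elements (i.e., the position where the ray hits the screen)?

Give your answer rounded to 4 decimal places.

Initial: x=-5.0000 theta=-0.4000
After 1 (propagate distance d=23): x=-14.2000 theta=-0.4000
After 2 (thin lens f=47): x=-14.2000 theta=-23/235 (≈-0.0979)
After 3 (propagate distance d=25): x=-3912/235 (≈-16.6468) theta=-23/235 (≈-0.0979)
After 4 (thin lens f=18): x=-3912/235 (≈-16.6468) theta=583/705 (≈0.8270)
After 5 (propagate distance d=24 (to screen)): x=3.2000 theta=583/705 (≈0.8270)
Rounded to 4 decimal places: x = 3.2000

Answer: 3.2000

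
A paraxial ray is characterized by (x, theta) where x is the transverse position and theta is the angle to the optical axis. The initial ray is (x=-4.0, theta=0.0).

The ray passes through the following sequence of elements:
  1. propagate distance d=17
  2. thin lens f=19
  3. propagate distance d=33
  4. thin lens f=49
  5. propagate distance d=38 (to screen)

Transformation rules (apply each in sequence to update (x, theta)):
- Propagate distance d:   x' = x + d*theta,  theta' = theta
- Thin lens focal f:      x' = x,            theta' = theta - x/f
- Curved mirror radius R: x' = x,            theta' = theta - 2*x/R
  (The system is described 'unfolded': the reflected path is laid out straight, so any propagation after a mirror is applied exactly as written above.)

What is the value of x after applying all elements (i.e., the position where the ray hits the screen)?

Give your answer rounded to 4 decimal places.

Initial: x=-4.0000 theta=0.0000
After 1 (propagate distance d=17): x=-4.0000 theta=0.0000
After 2 (thin lens f=19): x=-4.0000 theta=4/19 (≈0.2105)
After 3 (propagate distance d=33): x=56/19 (≈2.9474) theta=4/19 (≈0.2105)
After 4 (thin lens f=49): x=56/19 (≈2.9474) theta=20/133 (≈0.1504)
After 5 (propagate distance d=38 (to screen)): x=1152/133 (≈8.6617) theta=20/133 (≈0.1504)
Rounded to 4 decimal places: x = 8.6617

Answer: 8.6617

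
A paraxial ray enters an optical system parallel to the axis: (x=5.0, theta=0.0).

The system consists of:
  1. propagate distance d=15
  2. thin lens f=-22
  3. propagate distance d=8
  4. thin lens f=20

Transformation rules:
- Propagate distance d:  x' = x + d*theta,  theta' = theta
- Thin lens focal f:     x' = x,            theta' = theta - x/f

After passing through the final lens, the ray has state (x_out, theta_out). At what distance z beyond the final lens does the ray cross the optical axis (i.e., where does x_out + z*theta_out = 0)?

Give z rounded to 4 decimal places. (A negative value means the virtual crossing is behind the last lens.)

Answer: 60.0000

Derivation:
Initial: x=5.0000 theta=0.0000
After 1 (propagate distance d=15): x=5.0000 theta=0.0000
After 2 (thin lens f=-22): x=5.0000 theta=5/22 (≈0.2273)
After 3 (propagate distance d=8): x=75/11 (≈6.8182) theta=5/22 (≈0.2273)
After 4 (thin lens f=20): x=75/11 (≈6.8182) theta=-5/44 (≈-0.1136)
z_focus = -x_out/theta_out = -(75/11)/(-5/44) = 60.0000
Rounded to 4 decimal places: z = 60.0000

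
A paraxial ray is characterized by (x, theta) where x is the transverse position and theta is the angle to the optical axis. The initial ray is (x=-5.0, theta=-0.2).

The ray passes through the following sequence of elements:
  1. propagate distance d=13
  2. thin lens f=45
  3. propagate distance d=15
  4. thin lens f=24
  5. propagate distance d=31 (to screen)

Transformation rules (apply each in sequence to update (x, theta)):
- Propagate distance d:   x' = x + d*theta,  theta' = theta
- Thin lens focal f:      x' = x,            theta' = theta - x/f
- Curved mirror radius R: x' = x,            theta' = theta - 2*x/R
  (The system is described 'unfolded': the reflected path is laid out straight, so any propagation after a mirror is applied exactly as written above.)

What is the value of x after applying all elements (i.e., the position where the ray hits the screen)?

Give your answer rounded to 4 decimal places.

Answer: 1.3883

Derivation:
Initial: x=-5.0000 theta=-0.2000
After 1 (propagate distance d=13): x=-7.6000 theta=-0.2000
After 2 (thin lens f=45): x=-7.6000 theta=-7/225 (≈-0.0311)
After 3 (propagate distance d=15): x=-121/15 (≈-8.0667) theta=-7/225 (≈-0.0311)
After 4 (thin lens f=24): x=-121/15 (≈-8.0667) theta=0.3050
After 5 (propagate distance d=31 (to screen)): x=833/600 (≈1.3883) theta=0.3050
Rounded to 4 decimal places: x = 1.3883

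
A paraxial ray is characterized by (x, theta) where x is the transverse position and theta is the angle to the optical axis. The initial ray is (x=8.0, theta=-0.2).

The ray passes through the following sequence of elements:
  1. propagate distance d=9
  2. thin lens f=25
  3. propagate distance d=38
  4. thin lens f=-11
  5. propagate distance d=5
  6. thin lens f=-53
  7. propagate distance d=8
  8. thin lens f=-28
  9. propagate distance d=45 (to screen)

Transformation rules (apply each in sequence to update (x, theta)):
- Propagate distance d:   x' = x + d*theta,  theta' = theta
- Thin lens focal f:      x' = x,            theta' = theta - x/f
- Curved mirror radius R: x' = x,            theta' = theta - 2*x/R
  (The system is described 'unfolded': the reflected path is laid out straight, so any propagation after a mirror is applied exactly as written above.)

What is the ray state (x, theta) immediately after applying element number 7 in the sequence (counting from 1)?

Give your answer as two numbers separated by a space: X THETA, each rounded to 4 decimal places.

Initial: x=8.0000 theta=-0.2000
After 1 (propagate distance d=9): x=6.2000 theta=-0.2000
After 2 (thin lens f=25): x=6.2000 theta=-0.4480
After 3 (propagate distance d=38): x=-10.8240 theta=-0.4480
After 4 (thin lens f=-11): x=-10.8240 theta=-1.4320
After 5 (propagate distance d=5): x=-17.9840 theta=-1.4320
After 6 (thin lens f=-53): x=-17.9840 theta=-2347/1325 (≈-1.7713)
After 7 (propagate distance d=8): x=-213024/6625 (≈-32.1546) theta=-2347/1325 (≈-1.7713)
Rounded to 4 decimal places: x = -32.1546, theta = -1.7713

Answer: -32.1546 -1.7713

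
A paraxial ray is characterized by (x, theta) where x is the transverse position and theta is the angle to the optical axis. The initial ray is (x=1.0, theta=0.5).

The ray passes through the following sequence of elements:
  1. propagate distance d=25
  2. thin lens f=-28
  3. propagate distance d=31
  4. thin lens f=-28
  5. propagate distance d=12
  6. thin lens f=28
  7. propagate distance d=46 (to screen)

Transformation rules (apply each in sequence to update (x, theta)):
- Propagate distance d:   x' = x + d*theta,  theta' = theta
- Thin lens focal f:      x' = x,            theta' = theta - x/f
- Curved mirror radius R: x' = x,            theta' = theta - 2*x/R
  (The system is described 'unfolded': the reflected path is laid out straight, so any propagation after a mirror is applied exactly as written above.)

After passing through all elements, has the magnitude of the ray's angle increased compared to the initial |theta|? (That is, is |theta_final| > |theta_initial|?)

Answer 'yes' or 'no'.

Answer: no

Derivation:
Initial: x=1.0000 theta=0.5000
After 1 (propagate distance d=25): x=13.5000 theta=0.5000
After 2 (thin lens f=-28): x=13.5000 theta=55/56 (≈0.9821)
After 3 (propagate distance d=31): x=2461/56 (≈43.9464) theta=55/56 (≈0.9821)
After 4 (thin lens f=-28): x=2461/56 (≈43.9464) theta=4001/1568 (≈2.5517)
After 5 (propagate distance d=12): x=14615/196 (≈74.5663) theta=4001/1568 (≈2.5517)
After 6 (thin lens f=28): x=14615/196 (≈74.5663) theta=-1223/10976 (≈-0.1114)
After 7 (propagate distance d=46 (to screen)): x=381091/5488 (≈69.4408) theta=-1223/10976 (≈-0.1114)
|theta_initial|=0.5000 |theta_final|=1223/10976 (≈0.1114) -> not increased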